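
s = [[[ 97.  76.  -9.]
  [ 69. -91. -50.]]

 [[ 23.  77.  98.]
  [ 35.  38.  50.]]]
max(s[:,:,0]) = 97.0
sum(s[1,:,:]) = 321.0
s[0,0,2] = -9.0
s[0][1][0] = 69.0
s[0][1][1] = -91.0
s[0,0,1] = 76.0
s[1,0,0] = 23.0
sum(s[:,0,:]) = 362.0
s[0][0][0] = 97.0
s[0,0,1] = 76.0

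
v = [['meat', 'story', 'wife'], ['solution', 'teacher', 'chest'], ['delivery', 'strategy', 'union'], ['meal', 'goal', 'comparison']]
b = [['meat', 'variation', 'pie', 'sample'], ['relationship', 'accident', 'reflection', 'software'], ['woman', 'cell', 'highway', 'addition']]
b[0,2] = 'pie'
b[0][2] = 'pie'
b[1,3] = 'software'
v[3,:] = ['meal', 'goal', 'comparison']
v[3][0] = 'meal'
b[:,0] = ['meat', 'relationship', 'woman']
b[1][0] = 'relationship'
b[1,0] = 'relationship'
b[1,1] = 'accident'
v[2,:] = ['delivery', 'strategy', 'union']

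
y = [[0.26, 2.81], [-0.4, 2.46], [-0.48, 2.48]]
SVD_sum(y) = [[-0.20,  2.78],[-0.18,  2.48],[-0.18,  2.5]] + [[0.46, 0.03], [-0.22, -0.02], [-0.30, -0.02]]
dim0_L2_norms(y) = [0.68, 4.48]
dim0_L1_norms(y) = [1.14, 7.75]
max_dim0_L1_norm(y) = 7.75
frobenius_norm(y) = 4.53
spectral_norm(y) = 4.49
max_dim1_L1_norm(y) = 3.07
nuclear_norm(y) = 5.09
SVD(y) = [[-0.62, 0.78], [-0.55, -0.37], [-0.56, -0.5]] @ diag([4.494849319601744, 0.5936578089065652]) @ [[0.07, -1.00], [1.0, 0.07]]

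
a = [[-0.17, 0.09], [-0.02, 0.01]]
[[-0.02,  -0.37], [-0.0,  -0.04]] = a@[[0.07, 2.59], [-0.12, 0.8]]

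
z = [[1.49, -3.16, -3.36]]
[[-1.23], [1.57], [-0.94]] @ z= [[-1.83,3.89,4.13], [2.34,-4.96,-5.28], [-1.40,2.97,3.16]]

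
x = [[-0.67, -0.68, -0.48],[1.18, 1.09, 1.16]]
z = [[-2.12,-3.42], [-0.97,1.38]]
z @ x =[[-2.62, -2.29, -2.95],[2.28, 2.16, 2.07]]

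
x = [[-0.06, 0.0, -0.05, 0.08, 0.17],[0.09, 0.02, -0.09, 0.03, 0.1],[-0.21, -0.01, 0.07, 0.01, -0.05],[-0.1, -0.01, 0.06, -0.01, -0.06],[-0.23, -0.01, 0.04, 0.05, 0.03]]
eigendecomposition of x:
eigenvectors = [[0.18-0.41j,(0.18+0.41j),-0.03-0.10j,(-0.03+0.1j),0.07+0.00j],[-0.26-0.18j,(-0.26+0.18j),(0.84+0j),0.84-0.00j,0.91+0.00j],[(0.51+0.19j),(0.51-0.19j),(0.26-0.27j),0.26+0.27j,0.34+0.00j],[(0.26+0.14j),0.26-0.14j,(-0.26-0.2j),-0.26+0.20j,0.22+0.00j],[(0.57+0j),(0.57-0j),(0.19-0.02j),(0.19+0.02j),(0.02+0j)]]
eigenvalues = [(0.02+0.19j), (0.02-0.19j), 0.01j, -0.01j, 0j]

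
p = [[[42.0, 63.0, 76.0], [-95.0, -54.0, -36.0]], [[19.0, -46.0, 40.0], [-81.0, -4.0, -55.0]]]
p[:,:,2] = [[76.0, -36.0], [40.0, -55.0]]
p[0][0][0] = 42.0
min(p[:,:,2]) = -55.0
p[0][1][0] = -95.0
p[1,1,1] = -4.0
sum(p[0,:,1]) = 9.0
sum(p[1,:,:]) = -127.0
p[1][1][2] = -55.0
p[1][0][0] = 19.0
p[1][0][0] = 19.0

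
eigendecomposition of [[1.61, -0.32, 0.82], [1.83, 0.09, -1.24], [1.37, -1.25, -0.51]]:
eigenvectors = [[-0.13+0.00j, (0.53+0.37j), 0.53-0.37j],[(0.63+0j), 0.72+0.00j, 0.72-0.00j],[(0.76+0j), -0.02+0.26j, -0.02-0.26j]]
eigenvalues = [(-1.77+0j), (1.48+0.49j), (1.48-0.49j)]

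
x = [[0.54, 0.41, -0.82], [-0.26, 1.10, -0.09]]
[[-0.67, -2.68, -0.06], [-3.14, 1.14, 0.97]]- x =[[-1.21,  -3.09,  0.76], [-2.88,  0.04,  1.06]]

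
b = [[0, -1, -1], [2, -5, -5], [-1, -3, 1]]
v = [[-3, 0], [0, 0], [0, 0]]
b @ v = [[0, 0], [-6, 0], [3, 0]]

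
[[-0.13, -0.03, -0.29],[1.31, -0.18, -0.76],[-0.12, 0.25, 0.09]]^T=[[-0.13, 1.31, -0.12], [-0.03, -0.18, 0.25], [-0.29, -0.76, 0.09]]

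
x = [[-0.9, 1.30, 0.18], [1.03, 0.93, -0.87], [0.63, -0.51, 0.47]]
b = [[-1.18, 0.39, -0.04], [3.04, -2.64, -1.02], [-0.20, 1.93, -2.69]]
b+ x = [[-2.08, 1.69, 0.14], [4.07, -1.71, -1.89], [0.43, 1.42, -2.22]]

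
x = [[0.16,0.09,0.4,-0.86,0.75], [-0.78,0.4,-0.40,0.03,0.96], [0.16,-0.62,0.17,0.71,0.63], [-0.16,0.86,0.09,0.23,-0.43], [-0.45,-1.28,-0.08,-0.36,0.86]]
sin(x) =[[0.04,  0.59,  0.33,  -0.78,  0.85], [-0.83,  0.51,  -0.38,  -0.01,  1.25], [0.06,  -0.57,  0.12,  0.69,  0.68], [0.03,  0.78,  0.2,  0.19,  -0.52], [-0.79,  -1.29,  -0.26,  -0.34,  1.2]]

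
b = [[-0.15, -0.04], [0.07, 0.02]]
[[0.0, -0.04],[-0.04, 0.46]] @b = [[-0.00, -0.0], [0.04, 0.01]]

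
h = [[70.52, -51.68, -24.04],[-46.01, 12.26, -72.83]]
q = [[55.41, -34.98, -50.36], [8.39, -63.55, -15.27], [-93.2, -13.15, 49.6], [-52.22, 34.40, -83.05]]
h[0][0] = 70.52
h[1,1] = 12.26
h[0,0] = 70.52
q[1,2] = -15.27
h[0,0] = 70.52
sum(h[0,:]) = -5.200000000000003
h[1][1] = 12.26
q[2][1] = -13.15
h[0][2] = -24.04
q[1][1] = -63.55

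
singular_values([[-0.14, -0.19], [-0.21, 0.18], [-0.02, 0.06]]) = [0.28, 0.23]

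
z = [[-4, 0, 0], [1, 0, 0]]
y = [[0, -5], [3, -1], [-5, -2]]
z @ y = [[0, 20], [0, -5]]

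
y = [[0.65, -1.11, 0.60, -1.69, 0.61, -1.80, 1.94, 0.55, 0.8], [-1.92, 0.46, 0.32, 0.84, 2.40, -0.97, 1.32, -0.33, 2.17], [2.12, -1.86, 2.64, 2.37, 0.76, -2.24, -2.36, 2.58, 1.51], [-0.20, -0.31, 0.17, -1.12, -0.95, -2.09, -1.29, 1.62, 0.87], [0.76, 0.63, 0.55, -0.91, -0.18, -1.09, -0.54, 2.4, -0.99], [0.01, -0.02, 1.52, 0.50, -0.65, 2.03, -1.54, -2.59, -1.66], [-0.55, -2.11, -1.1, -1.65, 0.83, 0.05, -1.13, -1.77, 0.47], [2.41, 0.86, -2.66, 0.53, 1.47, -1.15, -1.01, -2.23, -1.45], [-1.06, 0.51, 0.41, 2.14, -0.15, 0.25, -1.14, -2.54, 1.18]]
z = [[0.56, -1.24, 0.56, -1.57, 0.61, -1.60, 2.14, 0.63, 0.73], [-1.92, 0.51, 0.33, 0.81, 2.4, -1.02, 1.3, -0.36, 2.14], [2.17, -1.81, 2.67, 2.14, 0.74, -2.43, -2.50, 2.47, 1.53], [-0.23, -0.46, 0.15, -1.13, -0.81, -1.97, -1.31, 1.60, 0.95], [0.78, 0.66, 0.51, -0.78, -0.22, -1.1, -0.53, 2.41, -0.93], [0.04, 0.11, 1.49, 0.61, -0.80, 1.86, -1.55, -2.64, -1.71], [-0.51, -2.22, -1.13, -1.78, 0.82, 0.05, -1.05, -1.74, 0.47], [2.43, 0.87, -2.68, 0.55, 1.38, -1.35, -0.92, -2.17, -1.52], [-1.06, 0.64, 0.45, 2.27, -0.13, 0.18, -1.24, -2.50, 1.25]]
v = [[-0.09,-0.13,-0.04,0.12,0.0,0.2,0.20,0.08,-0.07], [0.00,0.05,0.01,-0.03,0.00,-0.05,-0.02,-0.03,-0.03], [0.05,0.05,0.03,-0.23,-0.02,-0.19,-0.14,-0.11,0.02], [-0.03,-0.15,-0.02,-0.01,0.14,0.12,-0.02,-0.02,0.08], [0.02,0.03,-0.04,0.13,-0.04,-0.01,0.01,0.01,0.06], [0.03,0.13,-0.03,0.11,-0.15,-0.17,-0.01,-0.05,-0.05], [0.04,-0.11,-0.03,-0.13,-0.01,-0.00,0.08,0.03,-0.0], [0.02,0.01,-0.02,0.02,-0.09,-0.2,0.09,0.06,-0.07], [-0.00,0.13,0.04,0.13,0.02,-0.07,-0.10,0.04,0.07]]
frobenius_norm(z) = 13.00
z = v + y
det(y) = 34.68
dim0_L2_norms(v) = [0.12, 0.3, 0.09, 0.36, 0.23, 0.41, 0.29, 0.17, 0.17]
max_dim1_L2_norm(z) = 6.39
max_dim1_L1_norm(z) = 18.46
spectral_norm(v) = 0.55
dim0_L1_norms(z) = [9.7, 8.52, 9.97, 11.64, 7.91, 11.56, 12.54, 16.52, 11.23]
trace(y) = 2.30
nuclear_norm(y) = 33.25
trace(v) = -0.02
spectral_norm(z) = 7.47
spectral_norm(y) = 7.52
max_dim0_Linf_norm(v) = 0.23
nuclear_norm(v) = 1.65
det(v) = -0.00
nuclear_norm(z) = 33.27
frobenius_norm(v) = 0.78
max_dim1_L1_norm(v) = 0.93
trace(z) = 2.28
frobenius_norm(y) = 12.95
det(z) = 412.17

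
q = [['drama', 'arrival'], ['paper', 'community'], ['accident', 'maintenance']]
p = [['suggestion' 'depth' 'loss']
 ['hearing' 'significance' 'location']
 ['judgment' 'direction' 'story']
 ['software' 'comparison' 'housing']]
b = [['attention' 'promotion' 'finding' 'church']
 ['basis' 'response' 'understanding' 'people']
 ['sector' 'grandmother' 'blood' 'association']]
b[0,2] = 'finding'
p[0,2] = 'loss'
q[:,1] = ['arrival', 'community', 'maintenance']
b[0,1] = 'promotion'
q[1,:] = ['paper', 'community']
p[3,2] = 'housing'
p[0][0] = 'suggestion'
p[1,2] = 'location'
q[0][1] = 'arrival'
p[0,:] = ['suggestion', 'depth', 'loss']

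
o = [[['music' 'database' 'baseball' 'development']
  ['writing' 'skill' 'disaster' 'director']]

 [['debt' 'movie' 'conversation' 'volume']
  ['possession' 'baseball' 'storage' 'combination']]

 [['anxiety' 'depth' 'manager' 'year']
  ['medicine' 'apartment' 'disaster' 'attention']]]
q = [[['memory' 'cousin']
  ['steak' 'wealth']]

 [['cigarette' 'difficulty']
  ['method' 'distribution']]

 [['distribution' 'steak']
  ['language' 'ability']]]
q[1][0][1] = 'difficulty'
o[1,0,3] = 'volume'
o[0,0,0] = 'music'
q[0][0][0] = 'memory'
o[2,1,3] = 'attention'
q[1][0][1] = 'difficulty'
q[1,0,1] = 'difficulty'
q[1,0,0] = 'cigarette'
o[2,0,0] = 'anxiety'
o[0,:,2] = ['baseball', 'disaster']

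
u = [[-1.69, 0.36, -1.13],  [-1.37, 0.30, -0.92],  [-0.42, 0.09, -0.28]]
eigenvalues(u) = [-1.68, 0.01, 0.0]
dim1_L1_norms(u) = [3.18, 2.59, 0.79]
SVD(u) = [[-0.76, 0.61, -0.22], [-0.62, -0.78, -0.03], [-0.19, 0.11, 0.98]] @ diag([2.7090140083315295, 0.006509932096974666, 0.0008505572478320831]) @ [[0.82,-0.18,0.55], [-0.36,-0.90,0.25], [-0.45,0.4,0.8]]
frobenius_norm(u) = 2.71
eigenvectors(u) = [[0.76, -0.14, -0.42],  [0.62, -0.98, 0.48],  [0.19, -0.1, 0.77]]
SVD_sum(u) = [[-1.69,0.36,-1.13], [-1.37,0.3,-0.92], [-0.42,0.09,-0.28]] + [[-0.00, -0.00, 0.00],[0.00, 0.0, -0.00],[-0.0, -0.0, 0.00]] + [[0.00, -0.0, -0.00], [0.00, -0.0, -0.00], [-0.0, 0.00, 0.00]]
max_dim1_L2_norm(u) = 2.06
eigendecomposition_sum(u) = [[-1.69, 0.36, -1.13], [-1.36, 0.29, -0.91], [-0.42, 0.09, -0.28]] + [[-0.00, 0.00, -0.00], [-0.01, 0.01, -0.01], [-0.00, 0.0, -0.0]] + [[0.0, 0.00, -0.00], [-0.0, -0.00, 0.0], [-0.00, -0.0, 0.0]]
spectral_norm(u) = 2.71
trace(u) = -1.67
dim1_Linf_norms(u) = [1.69, 1.37, 0.42]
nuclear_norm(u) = 2.72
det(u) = -0.00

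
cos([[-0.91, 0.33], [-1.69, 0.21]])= [[0.86, 0.12],  [-0.6, 1.26]]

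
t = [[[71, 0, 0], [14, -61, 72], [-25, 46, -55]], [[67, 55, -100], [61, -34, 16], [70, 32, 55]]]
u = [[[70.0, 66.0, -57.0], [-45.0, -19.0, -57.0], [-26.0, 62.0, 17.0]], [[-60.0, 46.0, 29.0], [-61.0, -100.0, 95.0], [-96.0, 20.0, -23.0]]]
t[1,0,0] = 67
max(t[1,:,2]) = 55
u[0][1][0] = -45.0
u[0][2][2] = 17.0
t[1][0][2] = -100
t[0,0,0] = 71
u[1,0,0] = -60.0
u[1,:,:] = [[-60.0, 46.0, 29.0], [-61.0, -100.0, 95.0], [-96.0, 20.0, -23.0]]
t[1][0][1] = 55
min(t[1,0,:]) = -100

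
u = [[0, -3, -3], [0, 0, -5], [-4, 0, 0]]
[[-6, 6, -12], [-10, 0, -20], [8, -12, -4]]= u@[[-2, 3, 1], [0, -2, 0], [2, 0, 4]]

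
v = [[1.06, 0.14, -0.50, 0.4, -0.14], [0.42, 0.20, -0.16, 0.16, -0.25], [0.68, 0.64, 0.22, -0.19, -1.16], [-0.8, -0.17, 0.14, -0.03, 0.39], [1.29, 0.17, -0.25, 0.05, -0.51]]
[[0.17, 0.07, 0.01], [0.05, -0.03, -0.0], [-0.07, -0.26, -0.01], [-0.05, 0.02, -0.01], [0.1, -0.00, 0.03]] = v @ [[0.04, 0.07, 0.01], [-0.09, -0.08, -0.14], [-0.18, -0.13, -0.0], [0.13, -0.08, 0.02], [-0.02, 0.21, -0.07]]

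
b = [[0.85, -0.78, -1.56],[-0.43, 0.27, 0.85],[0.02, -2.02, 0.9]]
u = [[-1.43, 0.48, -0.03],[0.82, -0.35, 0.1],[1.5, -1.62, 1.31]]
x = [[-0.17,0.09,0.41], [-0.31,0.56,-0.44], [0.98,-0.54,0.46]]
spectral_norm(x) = 1.40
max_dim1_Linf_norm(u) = 1.62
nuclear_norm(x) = 2.16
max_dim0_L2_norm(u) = 2.23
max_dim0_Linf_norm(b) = 2.02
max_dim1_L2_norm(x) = 1.21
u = b @ x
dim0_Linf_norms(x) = [0.98, 0.56, 0.46]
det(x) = -0.19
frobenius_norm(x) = 1.51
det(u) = 0.00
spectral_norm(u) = 2.96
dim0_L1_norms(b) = [1.3, 3.07, 3.31]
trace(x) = 0.85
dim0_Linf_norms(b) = [0.85, 2.02, 1.56]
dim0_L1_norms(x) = [1.46, 1.19, 1.31]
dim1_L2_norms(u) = [1.51, 0.9, 2.57]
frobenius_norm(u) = 3.11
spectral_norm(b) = 2.22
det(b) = 0.00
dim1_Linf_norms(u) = [1.43, 0.82, 1.62]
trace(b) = 2.02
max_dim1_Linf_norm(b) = 2.02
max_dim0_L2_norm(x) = 1.04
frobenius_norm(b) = 3.10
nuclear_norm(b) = 4.39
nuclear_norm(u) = 3.91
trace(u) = -0.47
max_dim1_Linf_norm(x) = 0.98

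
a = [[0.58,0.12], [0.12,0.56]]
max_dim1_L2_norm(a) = 0.59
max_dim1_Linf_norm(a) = 0.58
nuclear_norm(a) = 1.14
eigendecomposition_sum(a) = [[0.37, 0.34], [0.34, 0.32]] + [[0.21, -0.22], [-0.22, 0.24]]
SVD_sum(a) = [[0.37, 0.34], [0.34, 0.32]] + [[0.21, -0.22], [-0.22, 0.24]]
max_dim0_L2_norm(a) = 0.59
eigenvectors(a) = [[0.74,-0.68], [0.68,0.74]]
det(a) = 0.31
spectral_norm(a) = 0.69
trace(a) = 1.14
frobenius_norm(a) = 0.82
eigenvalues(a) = [0.69, 0.45]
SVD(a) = [[-0.74, -0.68], [-0.68, 0.74]] @ diag([0.6904159457879229, 0.44958405421207703]) @ [[-0.74, -0.68],[-0.68, 0.74]]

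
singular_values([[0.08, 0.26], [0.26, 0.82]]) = [0.9, 0.0]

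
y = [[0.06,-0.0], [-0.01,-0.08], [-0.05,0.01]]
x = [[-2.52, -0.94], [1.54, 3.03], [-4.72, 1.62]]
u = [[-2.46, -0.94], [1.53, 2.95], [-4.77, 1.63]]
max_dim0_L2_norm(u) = 5.58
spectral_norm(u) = 5.59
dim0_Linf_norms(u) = [4.77, 2.95]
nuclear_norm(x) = 9.13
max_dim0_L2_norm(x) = 5.57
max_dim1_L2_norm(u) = 5.04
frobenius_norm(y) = 0.11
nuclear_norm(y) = 0.16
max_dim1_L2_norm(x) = 4.99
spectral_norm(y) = 0.08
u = x + y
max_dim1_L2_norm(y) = 0.08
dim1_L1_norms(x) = [3.46, 4.57, 6.34]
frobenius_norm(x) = 6.61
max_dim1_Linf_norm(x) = 4.72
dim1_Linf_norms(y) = [0.06, 0.08, 0.05]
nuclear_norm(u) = 9.08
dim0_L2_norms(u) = [5.58, 3.5]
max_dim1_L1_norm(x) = 6.34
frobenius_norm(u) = 6.59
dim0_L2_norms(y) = [0.08, 0.08]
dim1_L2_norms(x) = [2.69, 3.4, 4.99]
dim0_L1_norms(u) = [8.76, 5.52]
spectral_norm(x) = 5.57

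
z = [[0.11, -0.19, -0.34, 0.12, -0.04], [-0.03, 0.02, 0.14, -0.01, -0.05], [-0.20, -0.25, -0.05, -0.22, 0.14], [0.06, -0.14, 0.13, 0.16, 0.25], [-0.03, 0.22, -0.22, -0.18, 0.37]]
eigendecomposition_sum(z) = [[0.38+0.00j, 0.47+0.00j, -0.45-0.00j, 0.25-0.00j, (0.58+0j)], [(-0.1-0j), -0.13-0.00j, (0.12+0j), -0.07+0.00j, (-0.16-0j)], [-0.16-0.00j, (-0.19-0j), (0.19+0j), -0.11+0.00j, (-0.24-0j)], [-0.03-0.00j, -0.03-0.00j, 0.03+0.00j, -0.02+0.00j, -0.04-0.00j], [-0.08-0.00j, (-0.1-0j), 0.10+0.00j, (-0.05+0j), (-0.12-0j)]] + [[(0.16-0.06j), (0.84-0.07j), -0.22-0.24j, -0.10-0.13j, (0.15+0.32j)], [-0.04+0.03j, -0.23+0.08j, (0.08+0.05j), (0.04+0.03j), (-0.07-0.08j)], [-0.05-0.08j, -0.15-0.44j, (-0.1+0.15j), -0.05+0.07j, (0.15-0.13j)], [(-0.16+0.07j), (-0.86+0.12j), 0.24+0.23j, 0.11+0.13j, -0.18-0.32j], [-0.04-0.08j, -0.11-0.42j, (-0.1+0.13j), (-0.06+0.06j), (0.15-0.1j)]] + [[(0.16+0.06j), (0.84+0.07j), (-0.22+0.24j), -0.10+0.13j, (0.15-0.32j)],  [-0.04-0.03j, (-0.23-0.08j), (0.08-0.05j), (0.04-0.03j), -0.07+0.08j],  [(-0.05+0.08j), (-0.15+0.44j), (-0.1-0.15j), (-0.05-0.07j), 0.15+0.13j],  [-0.16-0.07j, (-0.86-0.12j), 0.24-0.23j, (0.11-0.13j), (-0.18+0.32j)],  [(-0.04+0.08j), (-0.11+0.42j), -0.10-0.13j, (-0.06-0.06j), 0.15+0.10j]] + [[(0.13+0j),0.43+0.00j,(-0.02-0j),-0.00-0.00j,0.08+0.00j],[-0.03-0.00j,(-0.1-0j),0.00+0.00j,0j,-0.02-0.00j],[(0.02+0j),0.06+0.00j,-0.00-0.00j,(-0-0j),(0.01+0j)],[-0.09-0.00j,-0.31-0.00j,0.01+0.00j,0.00+0.00j,-0.06-0.00j],[-0.01-0.00j,-0.02-0.00j,0j,0j,(-0-0j)]] + [[-0.72-0.00j,-2.77-0.00j,0.58+0.00j,0.07+0.00j,(-1.01-0j)], [0.19+0.00j,(0.72+0j),(-0.15-0j),(-0.02-0j),0.26+0.00j], [0.05+0.00j,(0.18+0j),(-0.04-0j),-0.00-0.00j,0.07+0.00j], [0.50+0.00j,(1.93+0j),-0.40-0.00j,-0.05-0.00j,0.70+0.00j], [0.15+0.00j,(0.56+0j),(-0.12-0j),-0.01-0.00j,(0.2+0j)]]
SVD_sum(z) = [[-0.01, 0.0, -0.02, -0.01, 0.02], [0.02, -0.01, 0.04, 0.04, -0.07], [-0.04, 0.03, -0.10, -0.09, 0.17], [-0.00, 0.00, -0.01, -0.01, 0.02], [-0.08, 0.07, -0.23, -0.21, 0.36]] + [[0.08, -0.24, -0.30, 0.11, -0.06],[-0.02, 0.07, 0.08, -0.03, 0.02],[0.01, -0.04, -0.05, 0.02, -0.01],[0.0, -0.00, -0.0, 0.0, -0.00],[-0.02, 0.04, 0.06, -0.02, 0.01]] + [[0.02, 0.05, -0.03, 0.01, -0.01], [-0.02, -0.03, 0.02, -0.01, 0.01], [-0.11, -0.24, 0.13, -0.04, 0.08], [-0.06, -0.14, 0.08, -0.03, 0.04], [0.05, 0.11, -0.06, 0.02, -0.03]] + [[0.01, -0.0, 0.01, 0.02, 0.01], [-0.01, 0.0, -0.00, -0.01, -0.01], [-0.06, 0.0, -0.03, -0.10, -0.09], [0.13, -0.00, 0.07, 0.20, 0.19], [0.02, -0.0, 0.01, 0.03, 0.03]] + [[0.00, -0.00, 0.0, -0.0, -0.00], [0.00, -0.0, 0.00, -0.0, -0.0], [-0.00, 0.00, -0.0, 0.00, 0.0], [0.00, -0.00, 0.0, -0.0, -0.0], [0.00, -0.0, 0.00, -0.0, -0.00]]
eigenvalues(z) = [(0.3+0j), (0.09+0.2j), (0.09-0.2j), (0.02+0j), (0.11+0j)]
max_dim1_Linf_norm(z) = 0.37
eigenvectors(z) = [[(0.88+0j), (-0.61-0.04j), -0.61+0.04j, (-0.79+0j), (-0.79+0j)],[(-0.24+0j), 0.17-0.03j, 0.17+0.03j, (0.18+0j), 0.20+0.00j],[-0.37+0.00j, 0.06+0.33j, 0.06-0.33j, (-0.12+0j), (0.05+0j)],[-0.06+0.00j, (0.63+0j), 0.63-0.00j, (0.57+0j), 0.55+0.00j],[(-0.19+0j), (0.04+0.31j), 0.04-0.31j, 0.04+0.00j, (0.16+0j)]]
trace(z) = 0.61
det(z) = 0.00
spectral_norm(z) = 0.55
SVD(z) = [[0.06, 0.94, 0.16, -0.07, 0.29],[-0.16, -0.26, -0.11, 0.05, 0.94],[0.41, 0.14, -0.79, 0.43, -0.01],[0.05, 0.00, -0.46, -0.89, 0.01],[0.9, -0.17, 0.36, -0.13, 0.16]] @ diag([0.5465367780802887, 0.44428811699679593, 0.3935921433058936, 0.3471167811642633, 0.0008855862986556679]) @ [[-0.17, 0.13, -0.46, -0.43, 0.74], [0.20, -0.58, -0.73, 0.26, -0.15], [0.36, 0.78, -0.42, 0.14, -0.24], [-0.42, 0.00, -0.22, -0.64, -0.60], [0.79, -0.18, 0.16, -0.56, -0.01]]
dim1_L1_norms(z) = [0.8, 0.25, 0.86, 0.74, 1.02]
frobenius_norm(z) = 0.88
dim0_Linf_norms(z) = [0.2, 0.25, 0.34, 0.22, 0.37]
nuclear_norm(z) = 1.73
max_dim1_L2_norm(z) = 0.52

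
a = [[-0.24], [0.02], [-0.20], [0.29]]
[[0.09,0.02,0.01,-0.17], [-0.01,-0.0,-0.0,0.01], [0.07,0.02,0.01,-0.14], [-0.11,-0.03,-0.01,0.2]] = a@[[-0.37, -0.1, -0.03, 0.69]]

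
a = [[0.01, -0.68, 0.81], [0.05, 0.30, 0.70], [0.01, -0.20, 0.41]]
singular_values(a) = [1.23, 0.63, 0.0]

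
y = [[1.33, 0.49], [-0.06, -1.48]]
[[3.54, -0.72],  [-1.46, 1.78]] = y @ [[2.33, -0.1], [0.89, -1.20]]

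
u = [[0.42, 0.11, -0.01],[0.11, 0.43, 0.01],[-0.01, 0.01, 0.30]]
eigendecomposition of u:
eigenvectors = [[-0.69, -0.62, 0.37], [-0.72, 0.59, -0.36], [-0.0, 0.52, 0.86]]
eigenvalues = [0.54, 0.32, 0.29]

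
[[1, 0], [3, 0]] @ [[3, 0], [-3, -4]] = [[3, 0], [9, 0]]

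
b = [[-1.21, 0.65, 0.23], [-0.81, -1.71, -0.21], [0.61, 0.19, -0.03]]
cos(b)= [[0.37, 0.67, 0.18],[-0.82, -0.11, -0.11],[0.41, 0.04, 0.97]]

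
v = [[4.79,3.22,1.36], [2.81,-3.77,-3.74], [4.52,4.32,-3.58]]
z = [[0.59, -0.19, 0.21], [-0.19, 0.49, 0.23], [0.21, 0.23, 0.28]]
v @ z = [[2.50, 0.98, 2.13], [1.59, -3.24, -1.32], [1.09, 0.43, 0.94]]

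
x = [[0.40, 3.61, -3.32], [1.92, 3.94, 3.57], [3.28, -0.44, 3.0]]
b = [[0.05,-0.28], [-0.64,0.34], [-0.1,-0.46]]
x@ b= [[-1.96, 2.64],  [-2.78, -0.84],  [0.15, -2.45]]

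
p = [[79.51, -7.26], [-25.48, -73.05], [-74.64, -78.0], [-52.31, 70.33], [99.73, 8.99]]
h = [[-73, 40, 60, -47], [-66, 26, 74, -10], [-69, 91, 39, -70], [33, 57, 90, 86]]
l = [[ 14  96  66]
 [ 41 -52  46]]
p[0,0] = 79.51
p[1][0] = -25.48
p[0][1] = -7.26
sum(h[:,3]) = -41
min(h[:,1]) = 26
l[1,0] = 41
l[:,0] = [14, 41]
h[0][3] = -47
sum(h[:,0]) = -175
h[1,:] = [-66, 26, 74, -10]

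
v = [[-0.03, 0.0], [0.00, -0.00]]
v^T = [[-0.03,0.00],  [0.0,-0.0]]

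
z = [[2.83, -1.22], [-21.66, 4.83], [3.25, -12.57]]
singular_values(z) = [23.42, 11.05]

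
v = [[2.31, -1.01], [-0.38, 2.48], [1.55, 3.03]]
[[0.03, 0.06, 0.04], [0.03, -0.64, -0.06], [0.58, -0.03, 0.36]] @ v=[[0.11, 0.24], [0.22, -1.8], [1.91, 0.43]]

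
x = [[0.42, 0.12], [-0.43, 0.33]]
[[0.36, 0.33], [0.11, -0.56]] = x @ [[0.56, 0.93], [1.05, -0.49]]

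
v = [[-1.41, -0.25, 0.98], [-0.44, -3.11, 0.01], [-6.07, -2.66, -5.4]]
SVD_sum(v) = [[-0.35,-0.18,-0.30], [-1.01,-0.52,-0.87], [-6.03,-3.10,-5.18]] + [[0.06, -0.36, 0.15], [0.41, -2.55, 1.04], [-0.07, 0.45, -0.18]] + [[-1.12,0.28,1.13], [0.16,-0.04,-0.16], [0.04,-0.01,-0.04]]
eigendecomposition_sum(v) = [[-0.13+2.56j, (-1.31+1.68j), 0.68+0.87j], [(-0.69+0.25j), (-0.59-0.16j), -0.15+0.28j], [-3.83-6.07j, 0.30-5.97j, (-2.97-0.89j)]] + [[-0.13-2.56j, (-1.31-1.68j), 0.68-0.87j], [(-0.69-0.25j), (-0.59+0.16j), -0.15-0.28j], [(-3.83+6.07j), 0.30+5.97j, -2.97+0.89j]] + [[(-1.16-0j), (2.37+0j), -0.39-0.00j], [0.94+0.00j, (-1.93-0j), (0.32+0j)], [1.59+0.00j, -3.26-0.00j, (0.53+0j)]]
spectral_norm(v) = 8.67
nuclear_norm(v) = 13.16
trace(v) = -9.92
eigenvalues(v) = [(-3.68+1.51j), (-3.68-1.51j), (-2.55+0j)]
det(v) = -40.46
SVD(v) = [[-0.06, 0.14, 0.99], [-0.17, 0.98, -0.14], [-0.98, -0.17, -0.03]] @ diag([8.668216391596264, 2.853769394970883, 1.635642023423625]) @ [[0.71, 0.36, 0.61], [0.15, -0.92, 0.38], [-0.69, 0.18, 0.70]]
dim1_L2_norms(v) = [1.74, 3.14, 8.55]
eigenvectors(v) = [[(0.27+0.19j), 0.27-0.19j, (0.53+0j)], [(-0.02+0.09j), (-0.02-0.09j), (-0.43+0j)], [(-0.94+0j), -0.94-0.00j, -0.73+0.00j]]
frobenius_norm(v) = 9.27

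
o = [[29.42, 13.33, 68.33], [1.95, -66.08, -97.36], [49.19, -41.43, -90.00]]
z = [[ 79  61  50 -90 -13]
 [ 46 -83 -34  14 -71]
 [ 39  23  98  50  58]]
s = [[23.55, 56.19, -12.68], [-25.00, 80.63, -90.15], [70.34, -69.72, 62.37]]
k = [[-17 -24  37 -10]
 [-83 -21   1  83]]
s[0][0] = 23.55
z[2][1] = 23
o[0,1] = 13.33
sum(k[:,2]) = 38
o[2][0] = 49.19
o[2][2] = -90.0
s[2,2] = 62.37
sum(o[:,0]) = 80.56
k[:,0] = [-17, -83]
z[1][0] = 46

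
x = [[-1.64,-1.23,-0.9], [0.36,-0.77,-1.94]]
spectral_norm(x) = 2.62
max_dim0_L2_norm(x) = 2.14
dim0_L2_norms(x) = [1.68, 1.45, 2.14]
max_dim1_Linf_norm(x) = 1.94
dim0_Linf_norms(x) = [1.64, 1.23, 1.94]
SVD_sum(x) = [[-0.74, -1.07, -1.47], [-0.66, -0.95, -1.30]] + [[-0.90,-0.16,0.57], [1.02,0.18,-0.64]]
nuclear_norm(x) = 4.24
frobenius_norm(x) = 3.08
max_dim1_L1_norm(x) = 3.77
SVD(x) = [[-0.75, -0.66], [-0.66, 0.75]] @ diag([2.620764900565822, 1.6217864643541133]) @ [[0.38, 0.55, 0.75], [0.84, 0.15, -0.53]]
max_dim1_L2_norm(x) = 2.24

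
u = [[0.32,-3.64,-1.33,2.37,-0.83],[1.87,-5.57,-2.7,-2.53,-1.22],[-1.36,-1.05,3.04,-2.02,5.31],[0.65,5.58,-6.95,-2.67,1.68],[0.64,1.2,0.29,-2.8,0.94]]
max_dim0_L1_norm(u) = 17.04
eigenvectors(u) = [[0.31+0.00j, (0.38+0.1j), 0.38-0.10j, (0.9+0j), -0.62+0.00j], [0.11+0.00j, 0.18-0.45j, (0.18+0.45j), (0.06+0j), -0.57+0.00j], [(-0.72+0j), 0.01+0.12j, 0.01-0.12j, (0.08+0j), (-0.4+0j)], [0.56+0.00j, -0.69+0.00j, -0.69-0.00j, (0.29+0j), (0.16+0j)], [-0.24+0.00j, (-0.27-0.21j), (-0.27+0.21j), (0.32+0j), (0.33+0j)]]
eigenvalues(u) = [(7.07+0j), (-3.71+5.36j), (-3.71-5.36j), (0.45+0j), (-4.05+0j)]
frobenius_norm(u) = 14.70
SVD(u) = [[-0.27, 0.38, -0.04, 0.65, 0.59],[-0.2, 0.66, 0.65, -0.21, -0.24],[-0.12, -0.60, 0.68, 0.41, -0.07],[0.92, 0.21, 0.16, 0.30, -0.03],[0.17, -0.14, 0.31, -0.52, 0.76]] @ diag([10.057958711210732, 8.041961407752842, 6.329014611110495, 3.171783876352817, 0.34012405656208144]) @ [[0.04, 0.75, -0.57, -0.28, 0.15], [0.28, -0.43, -0.69, 0.03, -0.51], [0.09, -0.45, -0.11, -0.7, 0.54], [-0.28, -0.19, -0.4, 0.61, 0.60], [0.91, 0.09, 0.12, 0.26, 0.27]]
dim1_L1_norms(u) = [8.49, 13.89, 12.78, 17.53, 5.87]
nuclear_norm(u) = 27.94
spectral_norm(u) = 10.06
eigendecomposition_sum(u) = [[0.37+0.00j,  (0.25-0j),  (-1.75-0j),  (0.79-0j),  (-1.4+0j)], [0.13+0.00j,  0.09-0.00j,  (-0.63-0j),  0.28-0.00j,  (-0.5+0j)], [(-0.86-0j),  (-0.6+0j),  4.11+0.00j,  -1.85+0.00j,  (3.29-0j)], [(0.67+0j),  0.46-0.00j,  -3.18-0.00j,  (1.43-0j),  (-2.54+0j)], [(-0.28-0j),  -0.20+0.00j,  (1.34+0j),  (-0.6+0j),  1.07-0.00j]] + [[-0.15+0.75j, -1.01-1.53j, (1.33-0.18j), 1.53-0.79j, -1.12-1.07j],[0.89+0.30j, (-2.02+1j), (-0.01-1.65j), -0.73-1.98j, -1.48+1.21j],[(-0.24+0.03j), 0.35-0.46j, (0.19+0.38j), (0.39+0.38j), (0.21-0.45j)],[-0.07-1.33j, (2.35+2.15j), -2.17+0.87j, -2.24+1.99j, 2.35+1.33j],[(0.38-0.54j), 0.25+1.56j, -1.11-0.33j, -1.49+0.08j, 0.50+1.25j]] + [[-0.15-0.75j, (-1.01+1.53j), 1.33+0.18j, 1.53+0.79j, (-1.12+1.07j)], [0.89-0.30j, (-2.02-1j), (-0.01+1.65j), (-0.73+1.98j), -1.48-1.21j], [-0.24-0.03j, (0.35+0.46j), (0.19-0.38j), 0.39-0.38j, 0.21+0.45j], [(-0.07+1.33j), (2.35-2.15j), (-2.17-0.87j), (-2.24-1.99j), (2.35-1.33j)], [0.38+0.54j, 0.25-1.56j, (-1.11+0.33j), -1.49-0.08j, 0.50-1.25j]] + [[(0.32+0j), (-0.12-0j), (-0.01+0j), (-0+0j), (0.39-0j)], [0.02+0.00j, (-0.01-0j), -0.00+0.00j, (-0+0j), 0.03-0.00j], [0.03+0.00j, -0.01-0.00j, (-0+0j), (-0+0j), 0.03-0.00j], [0.11+0.00j, (-0.04-0j), (-0+0j), -0.00+0.00j, 0.13-0.00j], [(0.11+0j), -0.04-0.00j, -0.00+0.00j, (-0+0j), (0.14-0j)]] + [[(-0.07-0j), (-1.77+0j), (-2.22+0j), (-1.47+0j), (2.42-0j)],[(-0.07-0j), -1.62+0.00j, (-2.04+0j), (-1.35+0j), (2.22-0j)],[-0.05-0.00j, (-1.15+0j), -1.45+0.00j, (-0.96+0j), 1.58-0.00j],[(0.02+0j), (0.45-0j), (0.56-0j), (0.37-0j), -0.61+0.00j],[(0.04+0j), (0.93-0j), 1.18-0.00j, (0.78-0j), -1.28+0.00j]]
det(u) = -552.27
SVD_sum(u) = [[-0.11, -2.07, 1.58, 0.77, -0.42], [-0.08, -1.54, 1.18, 0.57, -0.31], [-0.05, -0.92, 0.70, 0.34, -0.19], [0.37, 6.95, -5.3, -2.57, 1.4], [0.07, 1.27, -0.97, -0.47, 0.26]] + [[0.85, -1.32, -2.14, 0.1, -1.55], [1.46, -2.29, -3.69, 0.18, -2.69], [-1.32, 2.06, 3.33, -0.16, 2.42], [0.46, -0.72, -1.16, 0.06, -0.84], [-0.31, 0.48, 0.77, -0.04, 0.56]] + [[-0.02, 0.12, 0.03, 0.19, -0.15], [0.37, -1.86, -0.44, -2.85, 2.20], [0.39, -1.95, -0.46, -2.98, 2.31], [0.1, -0.47, -0.11, -0.73, 0.56], [0.18, -0.88, -0.21, -1.35, 1.04]] + [[-0.58,-0.38,-0.83,1.26,1.23], [0.19,0.13,0.27,-0.41,-0.40], [-0.36,-0.24,-0.52,0.79,0.77], [-0.26,-0.18,-0.38,0.57,0.56], [0.46,0.31,0.67,-1.01,-0.99]] + [[0.18,0.02,0.02,0.05,0.06], [-0.07,-0.01,-0.01,-0.02,-0.02], [-0.02,-0.0,-0.0,-0.01,-0.01], [-0.01,-0.0,-0.0,-0.0,-0.00], [0.24,0.02,0.03,0.07,0.07]]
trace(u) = -3.94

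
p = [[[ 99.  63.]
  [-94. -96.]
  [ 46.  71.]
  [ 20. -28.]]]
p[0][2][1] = 71.0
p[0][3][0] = 20.0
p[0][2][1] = 71.0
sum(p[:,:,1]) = 10.0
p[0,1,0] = -94.0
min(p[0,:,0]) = -94.0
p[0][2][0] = 46.0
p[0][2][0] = 46.0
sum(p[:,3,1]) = -28.0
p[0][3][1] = -28.0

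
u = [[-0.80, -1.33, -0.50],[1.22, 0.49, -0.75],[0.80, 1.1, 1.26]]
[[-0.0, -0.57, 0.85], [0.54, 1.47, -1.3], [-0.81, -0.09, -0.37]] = u @ [[-0.34, 0.60, -0.57],  [0.55, 0.35, -0.48],  [-0.91, -0.76, 0.49]]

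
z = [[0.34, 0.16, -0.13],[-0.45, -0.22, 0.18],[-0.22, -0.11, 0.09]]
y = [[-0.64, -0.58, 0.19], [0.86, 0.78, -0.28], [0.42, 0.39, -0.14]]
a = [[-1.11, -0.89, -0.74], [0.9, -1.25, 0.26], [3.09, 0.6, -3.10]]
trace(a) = -5.46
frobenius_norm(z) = 0.71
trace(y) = 0.00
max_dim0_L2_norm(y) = 1.15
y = z @ a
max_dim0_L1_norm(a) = 5.1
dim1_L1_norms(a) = [2.74, 2.41, 6.79]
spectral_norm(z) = 0.71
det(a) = -10.58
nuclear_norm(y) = 1.62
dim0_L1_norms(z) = [1.01, 0.49, 0.4]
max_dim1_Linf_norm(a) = 3.1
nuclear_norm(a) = 7.53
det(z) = 0.00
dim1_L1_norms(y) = [1.41, 1.92, 0.95]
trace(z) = 0.21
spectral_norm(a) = 4.45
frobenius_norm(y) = 1.60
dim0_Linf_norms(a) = [3.09, 1.25, 3.1]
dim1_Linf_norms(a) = [1.11, 1.25, 3.1]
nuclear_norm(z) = 0.72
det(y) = -0.00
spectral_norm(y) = 1.60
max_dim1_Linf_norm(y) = 0.86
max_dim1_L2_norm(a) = 4.42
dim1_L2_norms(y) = [0.88, 1.19, 0.59]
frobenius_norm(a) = 4.95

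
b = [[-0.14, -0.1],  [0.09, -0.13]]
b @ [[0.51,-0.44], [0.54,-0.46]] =[[-0.13, 0.11],[-0.02, 0.02]]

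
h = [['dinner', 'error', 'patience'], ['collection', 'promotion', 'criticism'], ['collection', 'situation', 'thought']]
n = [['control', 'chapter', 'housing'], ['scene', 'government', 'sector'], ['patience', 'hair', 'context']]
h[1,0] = 'collection'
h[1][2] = 'criticism'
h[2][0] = 'collection'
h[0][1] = 'error'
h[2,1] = 'situation'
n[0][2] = 'housing'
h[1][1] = 'promotion'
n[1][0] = 'scene'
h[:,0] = ['dinner', 'collection', 'collection']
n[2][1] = 'hair'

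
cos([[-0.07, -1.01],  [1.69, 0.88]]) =[[1.93, 0.5], [-0.84, 1.45]]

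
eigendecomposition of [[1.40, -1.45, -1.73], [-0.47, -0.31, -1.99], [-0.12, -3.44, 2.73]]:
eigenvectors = [[0.53, 0.99, -0.36], [0.69, -0.08, -0.35], [0.50, -0.15, 0.87]]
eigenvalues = [-2.12, 1.78, 4.16]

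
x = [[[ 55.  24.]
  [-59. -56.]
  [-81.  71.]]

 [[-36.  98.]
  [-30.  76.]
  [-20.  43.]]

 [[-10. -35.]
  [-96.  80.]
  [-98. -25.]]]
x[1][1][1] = 76.0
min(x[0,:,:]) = -81.0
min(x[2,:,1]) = -35.0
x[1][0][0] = -36.0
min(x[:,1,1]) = -56.0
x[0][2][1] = 71.0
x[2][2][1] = -25.0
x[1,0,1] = 98.0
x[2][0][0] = -10.0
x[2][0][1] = -35.0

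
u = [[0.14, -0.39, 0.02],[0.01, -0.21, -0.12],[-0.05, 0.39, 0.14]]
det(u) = 0.00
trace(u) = 0.07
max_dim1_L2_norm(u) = 0.42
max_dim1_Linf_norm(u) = 0.39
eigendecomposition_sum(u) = [[(0.08+0j),(0.16+0j),(0.19+0j)], [0.02+0.00j,0.04+0.00j,0.04+0.00j], [-0.03+0.00j,-0.06-0.00j,-0.07-0.00j]] + [[(0.03-0.05j),(-0.28-0.16j),(-0.08-0.22j)], [-0.00-0.02j,-0.12+0.02j,(-0.08-0.04j)], [(-0.01+0.04j),0.23+0.05j,0.11+0.13j]] + [[(0.03+0.05j), (-0.28+0.16j), (-0.08+0.22j)], [-0.00+0.02j, -0.12-0.02j, -0.08+0.04j], [(-0.01-0.04j), 0.23-0.05j, 0.11-0.13j]]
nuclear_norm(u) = 0.78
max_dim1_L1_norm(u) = 0.58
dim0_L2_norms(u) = [0.15, 0.59, 0.19]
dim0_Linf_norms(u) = [0.14, 0.39, 0.14]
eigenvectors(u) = [[-0.91+0.00j, (-0.77+0j), -0.77-0.00j],[-0.20+0.00j, (-0.23+0.2j), -0.23-0.20j],[(0.36+0j), (0.53-0.17j), (0.53+0.17j)]]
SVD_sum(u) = [[0.08, -0.38, -0.08], [0.05, -0.22, -0.05], [-0.09, 0.39, 0.08]] + [[0.06, -0.01, 0.10], [-0.04, 0.01, -0.07], [0.03, -0.01, 0.06]] + [[0.0,0.00,-0.00], [0.0,0.00,-0.00], [0.0,0.00,-0.0]]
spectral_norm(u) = 0.62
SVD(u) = [[-0.65, 0.74, 0.2], [-0.37, -0.53, 0.77], [0.67, 0.42, 0.61]] @ diag([0.61645241961641, 0.1576669938861785, 0.005247226693126291]) @ [[-0.21, 0.96, 0.2], [0.49, -0.08, 0.87], [0.85, 0.28, -0.45]]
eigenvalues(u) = [(0.04+0j), (0.01+0.11j), (0.01-0.11j)]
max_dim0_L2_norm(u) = 0.59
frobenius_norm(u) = 0.64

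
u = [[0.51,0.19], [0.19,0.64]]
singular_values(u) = [0.78, 0.37]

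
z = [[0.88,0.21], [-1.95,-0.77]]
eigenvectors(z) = [[0.57,-0.15], [-0.82,0.99]]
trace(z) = 0.11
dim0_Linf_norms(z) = [1.95, 0.77]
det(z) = -0.27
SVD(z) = [[-0.39, 0.92], [0.92, 0.39]] @ diag([2.2803678626344044, 0.11756875037270365]) @ [[-0.94, -0.35], [0.35, -0.94]]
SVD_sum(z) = [[0.84, 0.31], [-1.97, -0.73]] + [[0.04, -0.1], [0.02, -0.04]]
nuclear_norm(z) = 2.40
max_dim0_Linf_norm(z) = 1.95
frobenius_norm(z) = 2.28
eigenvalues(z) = [0.58, -0.47]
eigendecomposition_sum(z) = [[0.74, 0.12], [-1.08, -0.17]] + [[0.14, 0.09], [-0.87, -0.60]]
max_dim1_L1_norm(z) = 2.72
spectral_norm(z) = 2.28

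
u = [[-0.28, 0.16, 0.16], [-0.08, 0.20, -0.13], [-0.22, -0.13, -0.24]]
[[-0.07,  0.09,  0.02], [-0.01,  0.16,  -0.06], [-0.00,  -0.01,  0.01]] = u @ [[0.15, -0.07, -0.09], [-0.07, 0.64, -0.23], [-0.09, -0.23, 0.18]]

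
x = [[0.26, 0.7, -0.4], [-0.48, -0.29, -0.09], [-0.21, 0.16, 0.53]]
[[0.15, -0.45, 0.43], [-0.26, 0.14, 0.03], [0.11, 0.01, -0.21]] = x @ [[0.35,0.0,-0.16], [0.24,-0.54,0.35], [0.27,0.19,-0.56]]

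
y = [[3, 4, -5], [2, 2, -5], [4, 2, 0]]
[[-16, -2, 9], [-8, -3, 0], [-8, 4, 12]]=y @ [[0, 1, 1], [-4, 0, 4], [0, 1, 2]]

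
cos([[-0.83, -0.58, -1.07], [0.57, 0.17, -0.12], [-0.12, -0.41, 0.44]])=[[0.75, -0.41, -0.25], [0.18, 1.12, 0.33], [0.09, 0.08, 0.82]]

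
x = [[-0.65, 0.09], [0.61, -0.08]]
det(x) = -0.00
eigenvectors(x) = [[-0.73, -0.14],[0.68, -0.99]]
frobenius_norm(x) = 0.90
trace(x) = -0.73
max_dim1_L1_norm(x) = 0.74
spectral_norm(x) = 0.90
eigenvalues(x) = [-0.73, 0.0]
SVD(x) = [[-0.73, 0.68],[0.68, 0.73]] @ diag([0.8994940831385339, 0.0032240345482665578]) @ [[0.99, -0.13], [0.13, 0.99]]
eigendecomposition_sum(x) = [[-0.65,  0.09], [0.61,  -0.08]] + [[0.0, 0.00], [0.0, 0.00]]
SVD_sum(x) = [[-0.65, 0.09], [0.61, -0.08]] + [[0.00, 0.00], [0.0, 0.0]]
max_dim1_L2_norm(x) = 0.66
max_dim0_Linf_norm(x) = 0.65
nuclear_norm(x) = 0.90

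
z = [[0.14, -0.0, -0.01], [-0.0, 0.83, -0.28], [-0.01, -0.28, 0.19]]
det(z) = 0.01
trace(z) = 1.16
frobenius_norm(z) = 0.95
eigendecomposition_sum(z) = [[0.14, -0.01, -0.02], [-0.01, 0.0, 0.00], [-0.02, 0.0, 0.0]] + [[0.00, 0.00, 0.01], [0.0, 0.01, 0.03], [0.01, 0.03, 0.07]] + [[0.0, 0.00, -0.0], [0.0, 0.82, -0.31], [-0.0, -0.31, 0.12]]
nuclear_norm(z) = 1.16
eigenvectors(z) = [[0.99, -0.16, -0.00], [-0.06, -0.35, -0.94], [-0.15, -0.92, 0.35]]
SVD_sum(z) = [[0.00,  0.0,  -0.00], [0.00,  0.82,  -0.31], [-0.00,  -0.31,  0.12]] + [[0.14, -0.01, -0.02],[-0.01, 0.00, 0.0],[-0.02, 0.00, 0.00]] + [[0.0,0.00,0.01], [0.0,0.01,0.03], [0.01,0.03,0.07]]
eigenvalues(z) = [0.14, 0.08, 0.94]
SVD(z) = [[-0.00, 0.99, 0.16], [-0.94, -0.06, 0.35], [0.35, -0.15, 0.92]] @ diag([0.935221391407326, 0.14152894751409453, 0.08324966107857983]) @ [[-0.0, -0.94, 0.35], [0.99, -0.06, -0.15], [0.16, 0.35, 0.92]]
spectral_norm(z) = 0.94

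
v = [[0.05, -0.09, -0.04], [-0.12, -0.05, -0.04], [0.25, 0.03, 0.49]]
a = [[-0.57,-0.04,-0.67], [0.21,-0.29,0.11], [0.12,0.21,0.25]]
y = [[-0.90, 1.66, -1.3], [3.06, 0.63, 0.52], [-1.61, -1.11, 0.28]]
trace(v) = 0.49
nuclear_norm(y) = 6.10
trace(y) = 0.01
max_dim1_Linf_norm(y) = 3.06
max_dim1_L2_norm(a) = 0.88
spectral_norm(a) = 0.95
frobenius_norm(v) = 0.58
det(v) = -0.01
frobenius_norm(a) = 1.02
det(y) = -0.39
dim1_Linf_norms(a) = [0.67, 0.29, 0.25]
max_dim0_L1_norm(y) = 5.57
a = y @ v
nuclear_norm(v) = 0.77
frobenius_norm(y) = 4.38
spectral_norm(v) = 0.56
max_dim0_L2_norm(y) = 3.57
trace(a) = -0.61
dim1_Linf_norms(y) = [1.66, 3.06, 1.61]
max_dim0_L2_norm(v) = 0.49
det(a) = 0.00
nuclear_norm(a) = 1.33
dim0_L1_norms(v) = [0.42, 0.17, 0.57]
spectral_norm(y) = 3.69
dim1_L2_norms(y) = [2.29, 3.17, 1.98]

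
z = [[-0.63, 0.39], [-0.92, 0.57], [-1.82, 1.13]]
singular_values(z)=[2.51, 0.0]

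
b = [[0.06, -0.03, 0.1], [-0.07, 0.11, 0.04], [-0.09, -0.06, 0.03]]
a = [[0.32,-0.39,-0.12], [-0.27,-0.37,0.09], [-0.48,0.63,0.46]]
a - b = [[0.26,-0.36,-0.22], [-0.2,-0.48,0.05], [-0.39,0.69,0.43]]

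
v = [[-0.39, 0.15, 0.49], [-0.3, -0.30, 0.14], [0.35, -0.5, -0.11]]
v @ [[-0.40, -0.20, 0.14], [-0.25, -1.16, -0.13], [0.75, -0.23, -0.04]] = [[0.49,-0.21,-0.09], [0.3,0.38,-0.01], [-0.1,0.54,0.12]]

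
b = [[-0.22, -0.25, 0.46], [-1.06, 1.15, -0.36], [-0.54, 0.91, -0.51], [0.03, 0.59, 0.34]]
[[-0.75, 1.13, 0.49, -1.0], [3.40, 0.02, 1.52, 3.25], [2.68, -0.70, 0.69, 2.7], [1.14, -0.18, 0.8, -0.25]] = b @[[-0.49, -1.46, -0.92, -1.26], [2.31, -0.94, 0.8, 0.95], [-0.62, 1.24, 1.05, -2.27]]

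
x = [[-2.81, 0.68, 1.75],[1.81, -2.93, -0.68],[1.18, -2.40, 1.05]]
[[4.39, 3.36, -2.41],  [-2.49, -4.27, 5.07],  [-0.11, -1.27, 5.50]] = x @ [[-0.91, -0.08, 1.23],[0.05, 1.09, -1.22],[1.03, 1.37, 1.07]]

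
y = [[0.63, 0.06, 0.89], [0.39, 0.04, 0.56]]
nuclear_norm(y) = 1.29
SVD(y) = [[-0.85,  -0.53], [-0.53,  0.85]] @ diag([1.2883617754644987, 0.004892394297754868]) @ [[-0.58,-0.06,-0.82], [-0.75,0.42,0.50]]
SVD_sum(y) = [[0.63, 0.06, 0.89], [0.39, 0.04, 0.56]] + [[0.00, -0.00, -0.00], [-0.00, 0.00, 0.0]]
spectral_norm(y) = 1.29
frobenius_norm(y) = 1.29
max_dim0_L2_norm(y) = 1.05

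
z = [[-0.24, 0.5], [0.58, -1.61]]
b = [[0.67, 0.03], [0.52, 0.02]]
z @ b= [[0.10,0.0], [-0.45,-0.01]]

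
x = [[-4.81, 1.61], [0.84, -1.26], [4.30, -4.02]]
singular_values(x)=[7.72, 1.74]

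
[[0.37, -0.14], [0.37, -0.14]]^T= [[0.37,0.37], [-0.14,-0.14]]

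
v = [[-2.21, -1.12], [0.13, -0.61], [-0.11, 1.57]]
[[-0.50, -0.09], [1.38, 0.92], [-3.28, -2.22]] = v@[[1.24, 0.73], [-2.00, -1.36]]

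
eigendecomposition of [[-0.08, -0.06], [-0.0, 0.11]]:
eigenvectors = [[1.00, -0.30],[0.00, 0.95]]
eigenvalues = [-0.08, 0.11]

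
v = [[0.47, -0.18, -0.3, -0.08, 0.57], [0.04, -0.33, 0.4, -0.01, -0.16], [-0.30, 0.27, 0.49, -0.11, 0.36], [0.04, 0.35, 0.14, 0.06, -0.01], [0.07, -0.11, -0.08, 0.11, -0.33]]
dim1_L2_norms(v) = [0.82, 0.54, 0.74, 0.38, 0.38]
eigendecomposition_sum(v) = [[(0.39-0j), -0.17+0.00j, -0.50-0.00j, (0.04+0j), (0.06-0j)], [(-0.1+0j), 0.04-0.00j, (0.13+0j), (-0.01-0j), -0.02+0.00j], [(-0.33+0j), 0.14-0.00j, (0.42+0j), (-0.03-0j), (-0.05+0j)], [-0.08+0.00j, (0.04-0j), 0.11+0.00j, -0.01-0.00j, (-0.01+0j)], [(0.05-0j), -0.02+0.00j, (-0.06-0j), 0j, 0.01-0.00j]] + [[(-0.02-0j), (0.08-0j), (-0.02-0j), -0.02+0.00j, 0.10+0.00j], [0.06+0.00j, (-0.32+0j), 0.09+0.00j, 0.09-0.00j, (-0.42-0j)], [-0.03-0.00j, (0.16-0j), -0.05-0.00j, (-0.04+0j), (0.21+0j)], [(-0.02-0j), 0.13-0.00j, (-0.04-0j), (-0.03+0j), (0.17+0j)], [0.03+0.00j, -0.15+0.00j, 0.04+0.00j, (0.04-0j), -0.20-0.00j]] + [[(0.04+0j), -0.00-0.00j, (0.07+0j), 0.00-0.00j, 0.10+0.00j], [0.03+0.00j, -0.00-0.00j, 0.04+0.00j, 0.00-0.00j, (0.06+0j)], [0.04+0.00j, -0.00-0.00j, 0.06+0.00j, -0j, 0.09+0.00j], [0.15+0.00j, (-0-0j), (0.23+0j), 0.00-0.00j, (0.34+0j)], [0.03+0.00j, -0.00-0.00j, 0.04+0.00j, 0.00-0.00j, 0.06+0.00j]] + [[(0.02+0.03j), -0.05+0.02j, (0.08+0.02j), (-0.05-0.01j), (0.15-0.02j)], [(0.03+0.01j), (-0.03+0.03j), (0.07-0.01j), (-0.04+0.01j), 0.11-0.07j], [(0.01+0.01j), (-0.02+0.01j), (0.03+0.01j), (-0.02-0.01j), 0.05-0.01j], [-0.00-0.07j, (0.1+0.03j), (-0.08-0.14j), 0.05+0.09j, (-0.25-0.19j)], [-0.02-0.02j, 0.03-0.01j, (-0.05-0.02j), (0.03+0.01j), -0.10+0.01j]] + [[(0.02-0.03j), (-0.05-0.02j), (0.08-0.02j), -0.05+0.01j, (0.15+0.02j)], [(0.03-0.01j), -0.03-0.03j, (0.07+0.01j), -0.04-0.01j, (0.11+0.07j)], [0.01-0.01j, (-0.02-0.01j), 0.03-0.01j, -0.02+0.01j, 0.05+0.01j], [-0.00+0.07j, (0.1-0.03j), -0.08+0.14j, 0.05-0.09j, (-0.25+0.19j)], [-0.02+0.02j, (0.03+0.01j), (-0.05+0.02j), (0.03-0.01j), -0.10-0.01j]]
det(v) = -0.00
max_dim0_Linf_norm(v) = 0.57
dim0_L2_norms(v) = [0.56, 0.59, 0.72, 0.19, 0.77]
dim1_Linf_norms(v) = [0.57, 0.4, 0.49, 0.35, 0.33]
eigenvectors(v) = [[(-0.74+0j), (-0.19+0j), (0.27+0j), (-0.29+0.28j), (-0.29-0.28j)],[(0.19+0j), 0.77+0.00j, 0.15+0.00j, (-0.12+0.31j), (-0.12-0.31j)],[(0.62+0j), (-0.39+0j), 0.25+0.00j, -0.10+0.09j, -0.10-0.09j],[0.16+0.00j, (-0.3+0j), 0.90+0.00j, (0.8+0j), 0.80-0.00j],[(-0.09+0j), (0.36+0j), (0.16+0j), 0.19-0.18j, (0.19+0.18j)]]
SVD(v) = [[-0.80,0.46,-0.26,-0.24,0.17], [0.22,-0.21,-0.88,-0.32,-0.18], [0.52,0.70,-0.17,0.11,0.44], [0.21,0.17,0.36,-0.88,-0.16], [-0.02,-0.47,0.02,-0.25,0.85]] @ diag([0.901730703612567, 0.7964172800032109, 0.5355725332455322, 0.2691468649678659, 0.02496559603943806]) @ [[-0.57, 0.32, 0.68, 0.02, -0.33],[-0.04, 0.36, 0.23, -0.19, 0.88],[-0.17, 0.77, -0.58, 0.13, -0.14],[-0.78, -0.38, -0.39, -0.26, 0.17],[-0.19, -0.15, 0.01, 0.94, 0.25]]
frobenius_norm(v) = 1.34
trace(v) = 0.36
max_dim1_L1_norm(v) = 1.6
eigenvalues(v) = [(0.85+0j), (-0.61+0j), (0.17+0j), (-0.03+0.17j), (-0.03-0.17j)]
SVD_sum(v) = [[0.41, -0.23, -0.49, -0.01, 0.24], [-0.11, 0.06, 0.13, 0.0, -0.06], [-0.27, 0.15, 0.32, 0.01, -0.15], [-0.11, 0.06, 0.13, 0.0, -0.06], [0.01, -0.01, -0.01, -0.00, 0.01]] + [[-0.01, 0.13, 0.08, -0.07, 0.32], [0.01, -0.06, -0.04, 0.03, -0.15], [-0.02, 0.2, 0.13, -0.11, 0.49], [-0.0, 0.05, 0.03, -0.03, 0.12], [0.01, -0.13, -0.09, 0.07, -0.33]] + [[0.02,-0.11,0.08,-0.02,0.02], [0.08,-0.37,0.27,-0.06,0.07], [0.02,-0.07,0.05,-0.01,0.01], [-0.03,0.15,-0.11,0.03,-0.03], [-0.00,0.01,-0.01,0.0,-0.00]] + [[0.05, 0.02, 0.02, 0.02, -0.01], [0.07, 0.03, 0.03, 0.02, -0.01], [-0.02, -0.01, -0.01, -0.01, 0.01], [0.18, 0.09, 0.09, 0.06, -0.04], [0.05, 0.03, 0.03, 0.02, -0.01]] + [[-0.00, -0.0, 0.0, 0.00, 0.0], [0.0, 0.0, -0.0, -0.00, -0.0], [-0.0, -0.00, 0.00, 0.01, 0.0], [0.00, 0.00, -0.0, -0.00, -0.0], [-0.00, -0.00, 0.00, 0.02, 0.01]]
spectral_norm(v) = 0.90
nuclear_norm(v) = 2.53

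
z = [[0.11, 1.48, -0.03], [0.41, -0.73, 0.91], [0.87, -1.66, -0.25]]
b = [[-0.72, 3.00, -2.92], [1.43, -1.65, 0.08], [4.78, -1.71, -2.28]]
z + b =[[-0.61, 4.48, -2.95], [1.84, -2.38, 0.99], [5.65, -3.37, -2.53]]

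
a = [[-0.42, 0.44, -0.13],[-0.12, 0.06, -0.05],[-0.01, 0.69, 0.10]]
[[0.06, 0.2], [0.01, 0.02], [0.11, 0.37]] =a@[[0.03, 0.13], [0.16, 0.55], [-0.02, -0.07]]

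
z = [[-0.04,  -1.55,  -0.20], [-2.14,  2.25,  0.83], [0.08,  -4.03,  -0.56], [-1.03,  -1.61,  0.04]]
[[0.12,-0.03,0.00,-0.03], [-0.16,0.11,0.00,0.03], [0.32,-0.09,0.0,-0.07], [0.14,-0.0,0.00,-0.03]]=z @ [[-0.01, -0.01, 0.00, 0.0],[-0.08, 0.01, 0.0, 0.02],[0.0, 0.08, -0.0, -0.02]]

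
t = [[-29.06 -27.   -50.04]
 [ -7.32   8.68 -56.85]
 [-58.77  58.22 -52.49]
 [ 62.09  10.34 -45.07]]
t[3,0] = 62.09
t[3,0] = 62.09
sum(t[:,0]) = -33.06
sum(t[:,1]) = 50.239999999999995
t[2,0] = -58.77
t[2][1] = 58.22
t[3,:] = [62.09, 10.34, -45.07]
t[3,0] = 62.09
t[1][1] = 8.68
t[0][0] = -29.06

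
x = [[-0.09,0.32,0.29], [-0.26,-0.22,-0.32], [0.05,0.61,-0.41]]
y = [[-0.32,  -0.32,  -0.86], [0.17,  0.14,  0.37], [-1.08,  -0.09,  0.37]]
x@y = [[-0.23, 0.05, 0.3], [0.39, 0.08, 0.02], [0.53, 0.11, 0.03]]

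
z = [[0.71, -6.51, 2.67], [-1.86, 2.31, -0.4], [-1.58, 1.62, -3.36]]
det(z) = 33.22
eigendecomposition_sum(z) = [[(1.72-0j),  (-4.28-0j),  0.79-0.00j],[-1.28+0.00j,  3.18+0.00j,  -0.59+0.00j],[-0.60+0.00j,  (1.49+0j),  -0.27+0.00j]] + [[(-0.5+1j),  (-1.12+0.55j),  (0.94+1.7j)], [(-0.29+0.26j),  (-0.44+0.04j),  (0.09+0.68j)], [-0.49-0.74j,  0.06-0.99j,  (-1.54-0.02j)]] + [[(-0.5-1j), (-1.12-0.55j), (0.94-1.7j)], [-0.29-0.26j, (-0.44-0.04j), 0.09-0.68j], [-0.49+0.74j, (0.06+0.99j), -1.54+0.02j]]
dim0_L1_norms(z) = [4.15, 10.44, 6.43]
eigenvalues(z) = [(4.62+0j), (-2.48+1.02j), (-2.48-1.02j)]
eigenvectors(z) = [[0.77+0.00j, (-0.75+0j), -0.75-0.00j],[-0.57+0.00j, -0.25-0.10j, -0.25+0.10j],[-0.27+0.00j, (0.3-0.52j), 0.30+0.52j]]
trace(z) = -0.34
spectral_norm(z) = 8.14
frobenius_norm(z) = 8.68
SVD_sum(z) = [[1.58, -5.97, 3.24], [-0.58, 2.21, -1.20], [-0.75, 2.83, -1.53]] + [[-0.43, -0.55, -0.80],[0.05, 0.07, 0.1],[-0.95, -1.21, -1.76]] + [[-0.43, 0.01, 0.23], [-1.33, 0.03, 0.70], [0.12, -0.00, -0.06]]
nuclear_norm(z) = 12.30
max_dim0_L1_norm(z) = 10.44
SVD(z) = [[-0.86, 0.41, 0.31],[0.32, -0.05, 0.95],[0.41, 0.91, -0.09]] @ diag([8.139335277868597, 2.571106142684264, 1.587398638494742]) @ [[-0.23, 0.86, -0.46],  [-0.41, -0.52, -0.75],  [-0.88, 0.02, 0.47]]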